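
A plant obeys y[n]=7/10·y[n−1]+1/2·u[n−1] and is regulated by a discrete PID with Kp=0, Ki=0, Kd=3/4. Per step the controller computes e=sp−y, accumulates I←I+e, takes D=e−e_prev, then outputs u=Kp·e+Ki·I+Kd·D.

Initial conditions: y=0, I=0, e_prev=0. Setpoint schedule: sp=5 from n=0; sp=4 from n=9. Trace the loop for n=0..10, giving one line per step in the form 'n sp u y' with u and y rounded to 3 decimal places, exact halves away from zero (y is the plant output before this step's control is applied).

(exact arithmetic carried between steps; '≈' marks a value shown rounded to 6 d.p. or computed from one; I and e_prev carry over from the previous line; the table rounds u and y to 3 d.p., halves away from zero)
n=0: y=0, sp=5, e=sp−y=5; I=5, D=e−e_prev=5; u=0·5+0·5+3/4·5=3.75; next y=7/10·0+1/2·3.75=1.875
n=1: y=1.875, sp=5, e=sp−y=3.125; I=8.125, D=e−e_prev=-1.875; u=0·3.125+0·8.125+3/4·(-1.875)=-1.40625; next y=7/10·1.875+1/2·(-1.40625)=0.609375
n=2: y=0.609375, sp=5, e=sp−y=4.390625; I=12.515625, D=e−e_prev=1.265625; u=0·4.390625+0·12.515625+3/4·1.265625≈0.949219; next y=7/10·0.609375+1/2·0.949219≈0.901172
n=3: y≈0.901172, sp=5, e=sp−y≈4.098828; I≈16.614453, D=e−e_prev≈-0.291797; u=0·4.098828+0·16.614453+3/4·(-0.291797)≈-0.218848; next y=7/10·0.901172+1/2·(-0.218848)≈0.521396
n=4: y≈0.521396, sp=5, e=sp−y≈4.478604; I≈21.093057, D=e−e_prev≈0.379775; u=0·4.478604+0·21.093057+3/4·0.379775≈0.284832; next y=7/10·0.521396+1/2·0.284832≈0.507393
n=5: y≈0.507393, sp=5, e=sp−y≈4.492607; I≈25.585663, D=e−e_prev≈0.014003; u=0·4.492607+0·25.585663+3/4·0.014003≈0.010502; next y=7/10·0.507393+1/2·0.010502≈0.360427
n=6: y≈0.360427, sp=5, e=sp−y≈4.639573; I≈30.225237, D=e−e_prev≈0.146967; u=0·4.639573+0·30.225237+3/4·0.146967≈0.110225; next y=7/10·0.360427+1/2·0.110225≈0.307411
n=7: y≈0.307411, sp=5, e=sp−y≈4.692589; I≈34.917826, D=e−e_prev≈0.053015; u=0·4.692589+0·34.917826+3/4·0.053015≈0.039762; next y=7/10·0.307411+1/2·0.039762≈0.235069
n=8: y≈0.235069, sp=5, e=sp−y≈4.764931; I≈39.682757, D=e−e_prev≈0.072343; u=0·4.764931+0·39.682757+3/4·0.072343≈0.054257; next y=7/10·0.235069+1/2·0.054257≈0.191676
n=9: y≈0.191676, sp=4, e=sp−y≈3.808324; I≈43.491081, D=e−e_prev≈-0.956608; u=0·3.808324+0·43.491081+3/4·(-0.956608)≈-0.717456; next y=7/10·0.191676+1/2·(-0.717456)≈-0.224554
n=10: y≈-0.224554, sp=4, e=sp−y≈4.224554; I≈47.715635, D=e−e_prev≈0.416231; u=0·4.224554+0·47.715635+3/4·0.416231≈0.312173; next y=7/10·(-0.224554)+1/2·0.312173≈-0.001102

0 5 3.750 0.000
1 5 -1.406 1.875
2 5 0.949 0.609
3 5 -0.219 0.901
4 5 0.285 0.521
5 5 0.011 0.507
6 5 0.110 0.360
7 5 0.040 0.307
8 5 0.054 0.235
9 4 -0.717 0.192
10 4 0.312 -0.225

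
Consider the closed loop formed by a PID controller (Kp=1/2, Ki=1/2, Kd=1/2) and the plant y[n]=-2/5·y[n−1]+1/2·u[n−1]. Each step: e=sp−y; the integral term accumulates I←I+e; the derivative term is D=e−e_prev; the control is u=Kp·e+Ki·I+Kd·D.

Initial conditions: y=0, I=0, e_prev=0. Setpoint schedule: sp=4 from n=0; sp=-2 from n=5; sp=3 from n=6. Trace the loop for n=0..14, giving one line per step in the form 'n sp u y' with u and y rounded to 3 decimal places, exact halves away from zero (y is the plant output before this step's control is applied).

(exact arithmetic carried between steps; '≈' marks a value shown rounded to 6 d.p. or computed from one; I and e_prev carry over from the previous line; the table rounds u and y to 3 d.p., halves away from zero)
n=0: y=0, sp=4, e=sp−y=4; I=4, D=e−e_prev=4; u=1/2·4+1/2·4+1/2·4=6; next y=-2/5·0+1/2·6=3
n=1: y=3, sp=4, e=sp−y=1; I=5, D=e−e_prev=-3; u=1/2·1+1/2·5+1/2·(-3)=1.5; next y=-2/5·3+1/2·1.5=-0.45
n=2: y=-0.45, sp=4, e=sp−y=4.45; I=9.45, D=e−e_prev=3.45; u=1/2·4.45+1/2·9.45+1/2·3.45=8.675; next y=-2/5·(-0.45)+1/2·8.675=4.5175
n=3: y=4.5175, sp=4, e=sp−y=-0.5175; I=8.9325, D=e−e_prev=-4.9675; u=1/2·(-0.5175)+1/2·8.9325+1/2·(-4.9675)=1.72375; next y=-2/5·4.5175+1/2·1.72375=-0.945125
n=4: y=-0.945125, sp=4, e=sp−y=4.945125; I=13.877625, D=e−e_prev=5.462625; u=1/2·4.945125+1/2·13.877625+1/2·5.462625≈12.142688; next y=-2/5·(-0.945125)+1/2·12.142688≈6.449394
n=5: y≈6.449394, sp=-2, e=sp−y≈-8.449394; I≈5.428231, D=e−e_prev≈-13.394519; u=1/2·(-8.449394)+1/2·5.428231+1/2·(-13.394519)≈-8.207841; next y=-2/5·6.449394+1/2·(-8.207841)≈-6.683678
n=6: y≈-6.683678, sp=3, e=sp−y≈9.683678; I≈15.111909, D=e−e_prev≈18.133072; u=1/2·9.683678+1/2·15.111909+1/2·18.133072≈21.464329; next y=-2/5·(-6.683678)+1/2·21.464329≈13.405636
n=7: y≈13.405636, sp=3, e=sp−y≈-10.405636; I≈4.706273, D=e−e_prev≈-20.089314; u=1/2·(-10.405636)+1/2·4.706273+1/2·(-20.089314)≈-12.894338; next y=-2/5·13.405636+1/2·(-12.894338)≈-11.809423
n=8: y≈-11.809423, sp=3, e=sp−y≈14.809423; I≈19.515697, D=e−e_prev≈25.215059; u=1/2·14.809423+1/2·19.515697+1/2·25.215059≈29.770089; next y=-2/5·(-11.809423)+1/2·29.770089≈19.608814
n=9: y≈19.608814, sp=3, e=sp−y≈-16.608814; I≈2.906883, D=e−e_prev≈-31.418237; u=1/2·(-16.608814)+1/2·2.906883+1/2·(-31.418237)≈-22.560084; next y=-2/5·19.608814+1/2·(-22.560084)≈-19.123568
n=10: y≈-19.123568, sp=3, e=sp−y≈22.123568; I≈25.030450, D=e−e_prev≈38.732382; u=1/2·22.123568+1/2·25.030450+1/2·38.732382≈42.943200; next y=-2/5·(-19.123568)+1/2·42.943200≈29.121027
n=11: y≈29.121027, sp=3, e=sp−y≈-26.121027; I≈-1.090577, D=e−e_prev≈-48.244595; u=1/2·(-26.121027)+1/2·(-1.090577)+1/2·(-48.244595)≈-37.728099; next y=-2/5·29.121027+1/2·(-37.728099)≈-30.512461
n=12: y≈-30.512461, sp=3, e=sp−y≈33.512461; I≈32.421884, D=e−e_prev≈59.633488; u=1/2·33.512461+1/2·32.421884+1/2·59.633488≈62.783916; next y=-2/5·(-30.512461)+1/2·62.783916≈43.596942
n=13: y≈43.596942, sp=3, e=sp−y≈-40.596942; I≈-8.175058, D=e−e_prev≈-74.109403; u=1/2·(-40.596942)+1/2·(-8.175058)+1/2·(-74.109403)≈-61.440702; next y=-2/5·43.596942+1/2·(-61.440702)≈-48.159128
n=14: y≈-48.159128, sp=3, e=sp−y≈51.159128; I≈42.984069, D=e−e_prev≈91.756070; u=1/2·51.159128+1/2·42.984069+1/2·91.756070≈92.949634; next y=-2/5·(-48.159128)+1/2·92.949634≈65.738468

0 4 6.000 0.000
1 4 1.500 3.000
2 4 8.675 -0.450
3 4 1.724 4.518
4 4 12.143 -0.945
5 -2 -8.208 6.449
6 3 21.464 -6.684
7 3 -12.894 13.406
8 3 29.770 -11.809
9 3 -22.560 19.609
10 3 42.943 -19.124
11 3 -37.728 29.121
12 3 62.784 -30.512
13 3 -61.441 43.597
14 3 92.950 -48.159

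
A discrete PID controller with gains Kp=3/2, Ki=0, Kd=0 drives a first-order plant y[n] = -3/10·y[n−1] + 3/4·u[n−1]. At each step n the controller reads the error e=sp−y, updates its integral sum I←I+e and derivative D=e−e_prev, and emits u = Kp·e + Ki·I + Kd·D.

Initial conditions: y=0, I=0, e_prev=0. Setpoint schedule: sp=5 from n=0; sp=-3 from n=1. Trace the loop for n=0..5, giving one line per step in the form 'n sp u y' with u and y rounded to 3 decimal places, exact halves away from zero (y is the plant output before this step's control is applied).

(exact arithmetic carried between steps; '≈' marks a value shown rounded to 6 d.p. or computed from one; I and e_prev carry over from the previous line; the table rounds u and y to 3 d.p., halves away from zero)
n=0: y=0, sp=5, e=sp−y=5; I=5, D=e−e_prev=5; u=3/2·5+0·5+0·5=7.5; next y=-3/10·0+3/4·7.5=5.625
n=1: y=5.625, sp=-3, e=sp−y=-8.625; I=-3.625, D=e−e_prev=-13.625; u=3/2·(-8.625)+0·(-3.625)+0·(-13.625)=-12.9375; next y=-3/10·5.625+3/4·(-12.9375)=-11.390625
n=2: y=-11.390625, sp=-3, e=sp−y=8.390625; I=4.765625, D=e−e_prev=17.015625; u=3/2·8.390625+0·4.765625+0·17.015625≈12.585938; next y=-3/10·(-11.390625)+3/4·12.585938≈12.856641
n=3: y≈12.856641, sp=-3, e=sp−y≈-15.856641; I≈-11.091016, D=e−e_prev≈-24.247266; u=3/2·(-15.856641)+0·(-11.091016)+0·(-24.247266)≈-23.784961; next y=-3/10·12.856641+3/4·(-23.784961)≈-21.695713
n=4: y≈-21.695713, sp=-3, e=sp−y≈18.695713; I≈7.604697, D=e−e_prev≈34.552354; u=3/2·18.695713+0·7.604697+0·34.552354≈28.043569; next y=-3/10·(-21.695713)+3/4·28.043569≈27.541391
n=5: y≈27.541391, sp=-3, e=sp−y≈-30.541391; I≈-22.936694, D=e−e_prev≈-49.237104; u=3/2·(-30.541391)+0·(-22.936694)+0·(-49.237104)≈-45.812086; next y=-3/10·27.541391+3/4·(-45.812086)≈-42.621482

0 5 7.500 0.000
1 -3 -12.938 5.625
2 -3 12.586 -11.391
3 -3 -23.785 12.857
4 -3 28.044 -21.696
5 -3 -45.812 27.541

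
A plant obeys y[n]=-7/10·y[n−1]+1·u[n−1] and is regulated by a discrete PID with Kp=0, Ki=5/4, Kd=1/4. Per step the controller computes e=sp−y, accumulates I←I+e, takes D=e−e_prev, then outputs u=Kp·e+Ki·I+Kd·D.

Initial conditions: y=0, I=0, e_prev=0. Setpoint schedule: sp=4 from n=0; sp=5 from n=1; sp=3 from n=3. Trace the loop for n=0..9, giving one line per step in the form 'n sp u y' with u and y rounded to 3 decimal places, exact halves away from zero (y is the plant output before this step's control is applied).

0 4 6.000 0.000
1 5 2.500 6.000
2 5 14.050 -1.700
3 3 -7.910 15.240
4 3 32.252 -18.578
5 3 -44.982 45.257
6 3 101.033 -76.662
7 3 -176.906 154.696
8 3 351.148 -285.193
9 3 -652.548 550.783

(exact arithmetic carried between steps; '≈' marks a value shown rounded to 6 d.p. or computed from one; I and e_prev carry over from the previous line; the table rounds u and y to 3 d.p., halves away from zero)
n=0: y=0, sp=4, e=sp−y=4; I=4, D=e−e_prev=4; u=0·4+5/4·4+1/4·4=6; next y=-7/10·0+1·6=6
n=1: y=6, sp=5, e=sp−y=-1; I=3, D=e−e_prev=-5; u=0·(-1)+5/4·3+1/4·(-5)=2.5; next y=-7/10·6+1·2.5=-1.7
n=2: y=-1.7, sp=5, e=sp−y=6.7; I=9.7, D=e−e_prev=7.7; u=0·6.7+5/4·9.7+1/4·7.7=14.05; next y=-7/10·(-1.7)+1·14.05=15.24
n=3: y=15.24, sp=3, e=sp−y=-12.24; I=-2.54, D=e−e_prev=-18.94; u=0·(-12.24)+5/4·(-2.54)+1/4·(-18.94)=-7.91; next y=-7/10·15.24+1·(-7.91)=-18.578
n=4: y=-18.578, sp=3, e=sp−y=21.578; I=19.038, D=e−e_prev=33.818; u=0·21.578+5/4·19.038+1/4·33.818=32.252; next y=-7/10·(-18.578)+1·32.252=45.2566
n=5: y=45.2566, sp=3, e=sp−y=-42.2566; I=-23.2186, D=e−e_prev=-63.8346; u=0·(-42.2566)+5/4·(-23.2186)+1/4·(-63.8346)=-44.9819; next y=-7/10·45.2566+1·(-44.9819)=-76.66152
n=6: y=-76.66152, sp=3, e=sp−y=79.66152; I=56.44292, D=e−e_prev=121.91812; u=0·79.66152+5/4·56.44292+1/4·121.91812=101.03318; next y=-7/10·(-76.66152)+1·101.03318=154.696244
n=7: y=154.696244, sp=3, e=sp−y=-151.696244; I=-95.253324, D=e−e_prev=-231.357764; u=0·(-151.696244)+5/4·(-95.253324)+1/4·(-231.357764)=-176.906096; next y=-7/10·154.696244+1·(-176.906096)≈-285.193467
n=8: y≈-285.193467, sp=3, e=sp−y≈288.193467; I≈192.940143, D=e−e_prev≈439.889711; u=0·288.193467+5/4·192.940143+1/4·439.889711≈351.147606; next y=-7/10·(-285.193467)+1·351.147606≈550.783033
n=9: y≈550.783033, sp=3, e=sp−y≈-547.783033; I≈-354.842890, D=e−e_prev≈-835.976500; u=0·(-547.783033)+5/4·(-354.842890)+1/4·(-835.976500)≈-652.547738; next y=-7/10·550.783033+1·(-652.547738)≈-1038.095861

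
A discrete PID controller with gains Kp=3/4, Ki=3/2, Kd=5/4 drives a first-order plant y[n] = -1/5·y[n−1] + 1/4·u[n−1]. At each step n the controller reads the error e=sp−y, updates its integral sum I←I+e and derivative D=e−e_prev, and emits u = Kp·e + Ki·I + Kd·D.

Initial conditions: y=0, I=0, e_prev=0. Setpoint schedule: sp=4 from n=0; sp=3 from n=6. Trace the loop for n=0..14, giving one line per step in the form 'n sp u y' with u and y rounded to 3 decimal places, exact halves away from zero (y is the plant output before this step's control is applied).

0 4 14.000 0.000
1 4 2.750 3.500
2 4 20.169 -0.013
3 4 4.097 5.045
4 4 26.454 0.015
5 4 3.061 6.611
6 3 28.975 -0.557
7 3 -1.091 7.355
8 3 34.112 -1.744
9 3 -7.317 8.877
10 3 40.829 -3.605
11 3 -15.731 10.928
12 3 50.205 -6.118
13 3 -27.052 13.775
14 3 63.178 -9.518

(exact arithmetic carried between steps; '≈' marks a value shown rounded to 6 d.p. or computed from one; I and e_prev carry over from the previous line; the table rounds u and y to 3 d.p., halves away from zero)
n=0: y=0, sp=4, e=sp−y=4; I=4, D=e−e_prev=4; u=3/4·4+3/2·4+5/4·4=14; next y=-1/5·0+1/4·14=3.5
n=1: y=3.5, sp=4, e=sp−y=0.5; I=4.5, D=e−e_prev=-3.5; u=3/4·0.5+3/2·4.5+5/4·(-3.5)=2.75; next y=-1/5·3.5+1/4·2.75=-0.0125
n=2: y=-0.0125, sp=4, e=sp−y=4.0125; I=8.5125, D=e−e_prev=3.5125; u=3/4·4.0125+3/2·8.5125+5/4·3.5125=20.16875; next y=-1/5·(-0.0125)+1/4·20.16875≈5.044688
n=3: y≈5.044688, sp=4, e=sp−y≈-1.044688; I≈7.467813, D=e−e_prev≈-5.057188; u=3/4·(-1.044688)+3/2·7.467813+5/4·(-5.057188)≈4.096719; next y=-1/5·5.044688+1/4·4.096719≈0.015242
n=4: y≈0.015242, sp=4, e=sp−y≈3.984758; I≈11.452570, D=e−e_prev≈5.029445; u=3/4·3.984758+3/2·11.452570+5/4·5.029445≈26.454230; next y=-1/5·0.015242+1/4·26.454230≈6.610509
n=5: y≈6.610509, sp=4, e=sp−y≈-2.610509; I≈8.842061, D=e−e_prev≈-6.595267; u=3/4·(-2.610509)+3/2·8.842061+5/4·(-6.595267)≈3.061126; next y=-1/5·6.610509+1/4·3.061126≈-0.556820
n=6: y≈-0.556820, sp=3, e=sp−y≈3.556820; I≈12.398881, D=e−e_prev≈6.167329; u=3/4·3.556820+3/2·12.398881+5/4·6.167329≈28.975099; next y=-1/5·(-0.556820)+1/4·28.975099≈7.355139
n=7: y≈7.355139, sp=3, e=sp−y≈-4.355139; I≈8.043743, D=e−e_prev≈-7.911959; u=3/4·(-4.355139)+3/2·8.043743+5/4·(-7.911959)≈-1.090689; next y=-1/5·7.355139+1/4·(-1.090689)≈-1.743700
n=8: y≈-1.743700, sp=3, e=sp−y≈4.743700; I≈12.787443, D=e−e_prev≈9.098839; u=3/4·4.743700+3/2·12.787443+5/4·9.098839≈34.112488; next y=-1/5·(-1.743700)+1/4·34.112488≈8.876862
n=9: y≈8.876862, sp=3, e=sp−y≈-5.876862; I≈6.910581, D=e−e_prev≈-10.620562; u=3/4·(-5.876862)+3/2·6.910581+5/4·(-10.620562)≈-7.317478; next y=-1/5·8.876862+1/4·(-7.317478)≈-3.604742
n=10: y≈-3.604742, sp=3, e=sp−y≈6.604742; I≈13.515323, D=e−e_prev≈12.481604; u=3/4·6.604742+3/2·13.515323+5/4·12.481604≈40.828545; next y=-1/5·(-3.604742)+1/4·40.828545≈10.928085
n=11: y≈10.928085, sp=3, e=sp−y≈-7.928085; I≈5.587238, D=e−e_prev≈-14.532827; u=3/4·(-7.928085)+3/2·5.587238+5/4·(-14.532827)≈-15.731240; next y=-1/5·10.928085+1/4·(-15.731240)≈-6.118427
n=12: y≈-6.118427, sp=3, e=sp−y≈9.118427; I≈14.705665, D=e−e_prev≈17.046512; u=3/4·9.118427+3/2·14.705665+5/4·17.046512≈50.205457; next y=-1/5·(-6.118427)+1/4·50.205457≈13.775050
n=13: y≈13.775050, sp=3, e=sp−y≈-10.775050; I≈3.930615, D=e−e_prev≈-19.893477; u=3/4·(-10.775050)+3/2·3.930615+5/4·(-19.893477)≈-27.052210; next y=-1/5·13.775050+1/4·(-27.052210)≈-9.518062
n=14: y≈-9.518062, sp=3, e=sp−y≈12.518062; I≈16.448678, D=e−e_prev≈23.293112; u=3/4·12.518062+3/2·16.448678+5/4·23.293112≈63.177953; next y=-1/5·(-9.518062)+1/4·63.177953≈17.698101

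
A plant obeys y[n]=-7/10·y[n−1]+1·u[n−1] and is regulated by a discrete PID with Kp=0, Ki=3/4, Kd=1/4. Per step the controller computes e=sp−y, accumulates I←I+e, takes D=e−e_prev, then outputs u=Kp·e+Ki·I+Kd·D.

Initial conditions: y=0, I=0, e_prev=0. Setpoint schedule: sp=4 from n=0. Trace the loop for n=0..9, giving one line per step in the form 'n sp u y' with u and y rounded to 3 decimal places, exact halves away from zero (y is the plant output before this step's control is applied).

(exact arithmetic carried between steps; '≈' marks a value shown rounded to 6 d.p. or computed from one; I and e_prev carry over from the previous line; the table rounds u and y to 3 d.p., halves away from zero)
n=0: y=0, sp=4, e=sp−y=4; I=4, D=e−e_prev=4; u=0·4+3/4·4+1/4·4=4; next y=-7/10·0+1·4=4
n=1: y=4, sp=4, e=sp−y=0; I=4, D=e−e_prev=-4; u=0·0+3/4·4+1/4·(-4)=2; next y=-7/10·4+1·2=-0.8
n=2: y=-0.8, sp=4, e=sp−y=4.8; I=8.8, D=e−e_prev=4.8; u=0·4.8+3/4·8.8+1/4·4.8=7.8; next y=-7/10·(-0.8)+1·7.8=8.36
n=3: y=8.36, sp=4, e=sp−y=-4.36; I=4.44, D=e−e_prev=-9.16; u=0·(-4.36)+3/4·4.44+1/4·(-9.16)=1.04; next y=-7/10·8.36+1·1.04=-4.812
n=4: y=-4.812, sp=4, e=sp−y=8.812; I=13.252, D=e−e_prev=13.172; u=0·8.812+3/4·13.252+1/4·13.172=13.232; next y=-7/10·(-4.812)+1·13.232=16.6004
n=5: y=16.6004, sp=4, e=sp−y=-12.6004; I=0.6516, D=e−e_prev=-21.4124; u=0·(-12.6004)+3/4·0.6516+1/4·(-21.4124)=-4.8644; next y=-7/10·16.6004+1·(-4.8644)=-16.48468
n=6: y=-16.48468, sp=4, e=sp−y=20.48468; I=21.13628, D=e−e_prev=33.08508; u=0·20.48468+3/4·21.13628+1/4·33.08508=24.12348; next y=-7/10·(-16.48468)+1·24.12348=35.662756
n=7: y=35.662756, sp=4, e=sp−y=-31.662756; I=-10.526476, D=e−e_prev=-52.147436; u=0·(-31.662756)+3/4·(-10.526476)+1/4·(-52.147436)=-20.931716; next y=-7/10·35.662756+1·(-20.931716)≈-45.895645
n=8: y≈-45.895645, sp=4, e=sp−y≈49.895645; I≈39.369169, D=e−e_prev≈81.558401; u=0·49.895645+3/4·39.369169+1/4·81.558401≈49.916477; next y=-7/10·(-45.895645)+1·49.916477≈82.043429
n=9: y≈82.043429, sp=4, e=sp−y≈-78.043429; I≈-38.674260, D=e−e_prev≈-127.939074; u=0·(-78.043429)+3/4·(-38.674260)+1/4·(-127.939074)≈-60.990463; next y=-7/10·82.043429+1·(-60.990463)≈-118.420863

0 4 4.000 0.000
1 4 2.000 4.000
2 4 7.800 -0.800
3 4 1.040 8.360
4 4 13.232 -4.812
5 4 -4.864 16.600
6 4 24.123 -16.485
7 4 -20.932 35.663
8 4 49.916 -45.896
9 4 -60.990 82.043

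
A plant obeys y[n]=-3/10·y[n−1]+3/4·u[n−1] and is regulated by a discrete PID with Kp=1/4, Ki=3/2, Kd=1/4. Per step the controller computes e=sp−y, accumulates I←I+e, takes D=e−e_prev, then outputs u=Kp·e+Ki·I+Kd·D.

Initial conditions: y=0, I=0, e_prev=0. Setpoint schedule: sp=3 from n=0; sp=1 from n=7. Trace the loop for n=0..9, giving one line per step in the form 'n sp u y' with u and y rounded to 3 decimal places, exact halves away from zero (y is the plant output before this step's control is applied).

(exact arithmetic carried between steps; '≈' marks a value shown rounded to 6 d.p. or computed from one; I and e_prev carry over from the previous line; the table rounds u and y to 3 d.p., halves away from zero)
n=0: y=0, sp=3, e=sp−y=3; I=3, D=e−e_prev=3; u=1/4·3+3/2·3+1/4·3=6; next y=-3/10·0+3/4·6=4.5
n=1: y=4.5, sp=3, e=sp−y=-1.5; I=1.5, D=e−e_prev=-4.5; u=1/4·(-1.5)+3/2·1.5+1/4·(-4.5)=0.75; next y=-3/10·4.5+3/4·0.75=-0.7875
n=2: y=-0.7875, sp=3, e=sp−y=3.7875; I=5.2875, D=e−e_prev=5.2875; u=1/4·3.7875+3/2·5.2875+1/4·5.2875=10.2; next y=-3/10·(-0.7875)+3/4·10.2=7.88625
n=3: y=7.88625, sp=3, e=sp−y=-4.88625; I=0.40125, D=e−e_prev=-8.67375; u=1/4·(-4.88625)+3/2·0.40125+1/4·(-8.67375)=-2.788125; next y=-3/10·7.88625+3/4·(-2.788125)≈-4.456969
n=4: y≈-4.456969, sp=3, e=sp−y≈7.456969; I≈7.858219, D=e−e_prev≈12.343219; u=1/4·7.456969+3/2·7.858219+1/4·12.343219≈16.737375; next y=-3/10·(-4.456969)+3/4·16.737375≈13.890122
n=5: y≈13.890122, sp=3, e=sp−y≈-10.890122; I≈-3.031903, D=e−e_prev≈-18.347091; u=1/4·(-10.890122)+3/2·(-3.031903)+1/4·(-18.347091)≈-11.857158; next y=-3/10·13.890122+3/4·(-11.857158)≈-13.059905
n=6: y≈-13.059905, sp=3, e=sp−y≈16.059905; I≈13.028002, D=e−e_prev≈26.950027; u=1/4·16.059905+3/2·13.028002+1/4·26.950027≈30.294486; next y=-3/10·(-13.059905)+3/4·30.294486≈26.638836
n=7: y≈26.638836, sp=1, e=sp−y≈-25.638836; I≈-12.610834, D=e−e_prev≈-41.698741; u=1/4·(-25.638836)+3/2·(-12.610834)+1/4·(-41.698741)≈-35.750645; next y=-3/10·26.638836+3/4·(-35.750645)≈-34.804634
n=8: y≈-34.804634, sp=1, e=sp−y≈35.804634; I≈23.193801, D=e−e_prev≈61.443470; u=1/4·35.804634+3/2·23.193801+1/4·61.443470≈59.102727; next y=-3/10·(-34.804634)+3/4·59.102727≈54.768435
n=9: y≈54.768435, sp=1, e=sp−y≈-53.768435; I≈-30.574635, D=e−e_prev≈-89.573070; u=1/4·(-53.768435)+3/2·(-30.574635)+1/4·(-89.573070)≈-81.697329; next y=-3/10·54.768435+3/4·(-81.697329)≈-77.703527

0 3 6.000 0.000
1 3 0.750 4.500
2 3 10.200 -0.788
3 3 -2.788 7.886
4 3 16.737 -4.457
5 3 -11.857 13.890
6 3 30.294 -13.060
7 1 -35.751 26.639
8 1 59.103 -34.805
9 1 -81.697 54.768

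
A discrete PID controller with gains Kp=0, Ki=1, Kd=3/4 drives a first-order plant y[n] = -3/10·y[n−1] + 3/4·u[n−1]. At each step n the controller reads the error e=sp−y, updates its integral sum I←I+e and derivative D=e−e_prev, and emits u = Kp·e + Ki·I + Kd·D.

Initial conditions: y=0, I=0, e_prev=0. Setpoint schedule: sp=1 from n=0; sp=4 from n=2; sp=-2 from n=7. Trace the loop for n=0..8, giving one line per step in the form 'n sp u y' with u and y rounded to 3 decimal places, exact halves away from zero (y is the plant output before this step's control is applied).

0 1 1.750 0.000
1 1 -0.297 1.313
2 4 9.001 -0.616
3 4 -3.295 6.935
4 4 19.536 -4.552
5 4 -16.525 16.018
6 4 45.014 -17.199
7 -2 -67.408 38.920
8 -2 115.277 -62.232

(exact arithmetic carried between steps; '≈' marks a value shown rounded to 6 d.p. or computed from one; I and e_prev carry over from the previous line; the table rounds u and y to 3 d.p., halves away from zero)
n=0: y=0, sp=1, e=sp−y=1; I=1, D=e−e_prev=1; u=0·1+1·1+3/4·1=1.75; next y=-3/10·0+3/4·1.75=1.3125
n=1: y=1.3125, sp=1, e=sp−y=-0.3125; I=0.6875, D=e−e_prev=-1.3125; u=0·(-0.3125)+1·0.6875+3/4·(-1.3125)=-0.296875; next y=-3/10·1.3125+3/4·(-0.296875)≈-0.616406
n=2: y≈-0.616406, sp=4, e=sp−y≈4.616406; I≈5.303906, D=e−e_prev≈4.928906; u=0·4.616406+1·5.303906+3/4·4.928906≈9.000586; next y=-3/10·(-0.616406)+3/4·9.000586≈6.935361
n=3: y≈6.935361, sp=4, e=sp−y≈-2.935361; I≈2.368545, D=e−e_prev≈-7.551768; u=0·(-2.935361)+1·2.368545+3/4·(-7.551768)≈-3.295281; next y=-3/10·6.935361+3/4·(-3.295281)≈-4.552069
n=4: y≈-4.552069, sp=4, e=sp−y≈8.552069; I≈10.920614, D=e−e_prev≈11.487430; u=0·8.552069+1·10.920614+3/4·11.487430≈19.536187; next y=-3/10·(-4.552069)+3/4·19.536187≈16.017761
n=5: y≈16.017761, sp=4, e=sp−y≈-12.017761; I≈-1.097147, D=e−e_prev≈-20.569830; u=0·(-12.017761)+1·(-1.097147)+3/4·(-20.569830)≈-16.524519; next y=-3/10·16.017761+3/4·(-16.524519)≈-17.198717
n=6: y≈-17.198717, sp=4, e=sp−y≈21.198717; I≈20.101571, D=e−e_prev≈33.216478; u=0·21.198717+1·20.101571+3/4·33.216478≈45.013929; next y=-3/10·(-17.198717)+3/4·45.013929≈38.920062
n=7: y≈38.920062, sp=-2, e=sp−y≈-40.920062; I≈-20.818491, D=e−e_prev≈-62.118780; u=0·(-40.920062)+1·(-20.818491)+3/4·(-62.118780)≈-67.407576; next y=-3/10·38.920062+3/4·(-67.407576)≈-62.231701
n=8: y≈-62.231701, sp=-2, e=sp−y≈60.231701; I≈39.413209, D=e−e_prev≈101.151763; u=0·60.231701+1·39.413209+3/4·101.151763≈115.277031; next y=-3/10·(-62.231701)+3/4·115.277031≈105.127284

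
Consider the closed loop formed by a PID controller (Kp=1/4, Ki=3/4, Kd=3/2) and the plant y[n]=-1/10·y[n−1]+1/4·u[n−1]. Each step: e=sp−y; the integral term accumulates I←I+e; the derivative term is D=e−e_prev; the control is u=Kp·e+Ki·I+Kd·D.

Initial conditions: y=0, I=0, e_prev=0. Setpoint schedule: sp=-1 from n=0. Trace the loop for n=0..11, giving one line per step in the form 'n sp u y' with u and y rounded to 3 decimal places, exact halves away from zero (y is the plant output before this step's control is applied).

0 -1 -2.500 0.000
1 -1 -0.188 -0.625
2 -1 -3.008 0.016
3 -1 -0.886 -0.754
4 -1 -3.743 -0.146
5 -1 -1.535 -0.921
6 -1 -4.330 -0.292
7 -1 -2.013 -1.053
8 -1 -4.754 -0.398
9 -1 -2.345 -1.149
10 -1 -5.054 -0.471
11 -1 -2.572 -1.216

(exact arithmetic carried between steps; '≈' marks a value shown rounded to 6 d.p. or computed from one; I and e_prev carry over from the previous line; the table rounds u and y to 3 d.p., halves away from zero)
n=0: y=0, sp=-1, e=sp−y=-1; I=-1, D=e−e_prev=-1; u=1/4·(-1)+3/4·(-1)+3/2·(-1)=-2.5; next y=-1/10·0+1/4·(-2.5)=-0.625
n=1: y=-0.625, sp=-1, e=sp−y=-0.375; I=-1.375, D=e−e_prev=0.625; u=1/4·(-0.375)+3/4·(-1.375)+3/2·0.625=-0.1875; next y=-1/10·(-0.625)+1/4·(-0.1875)=0.015625
n=2: y=0.015625, sp=-1, e=sp−y=-1.015625; I=-2.390625, D=e−e_prev=-0.640625; u=1/4·(-1.015625)+3/4·(-2.390625)+3/2·(-0.640625)≈-3.007813; next y=-1/10·0.015625+1/4·(-3.007813)≈-0.753516
n=3: y≈-0.753516, sp=-1, e=sp−y≈-0.246484; I≈-2.637109, D=e−e_prev≈0.769141; u=1/4·(-0.246484)+3/4·(-2.637109)+3/2·0.769141≈-0.885742; next y=-1/10·(-0.753516)+1/4·(-0.885742)≈-0.146084
n=4: y≈-0.146084, sp=-1, e=sp−y≈-0.853916; I≈-3.491025, D=e−e_prev≈-0.607432; u=1/4·(-0.853916)+3/4·(-3.491025)+3/2·(-0.607432)≈-3.742896; next y=-1/10·(-0.146084)+1/4·(-3.742896)≈-0.921115
n=5: y≈-0.921115, sp=-1, e=sp−y≈-0.078885; I≈-3.569910, D=e−e_prev≈0.775031; u=1/4·(-0.078885)+3/4·(-3.569910)+3/2·0.775031≈-1.534606; next y=-1/10·(-0.921115)+1/4·(-1.534606)≈-0.291540
n=6: y≈-0.291540, sp=-1, e=sp−y≈-0.708460; I≈-4.278370, D=e−e_prev≈-0.629575; u=1/4·(-0.708460)+3/4·(-4.278370)+3/2·(-0.629575)≈-4.330256; next y=-1/10·(-0.291540)+1/4·(-4.330256)≈-1.053410
n=7: y≈-1.053410, sp=-1, e=sp−y≈0.053410; I≈-4.224960, D=e−e_prev≈0.761870; u=1/4·0.053410+3/4·(-4.224960)+3/2·0.761870≈-2.012563; next y=-1/10·(-1.053410)+1/4·(-2.012563)≈-0.397800
n=8: y≈-0.397800, sp=-1, e=sp−y≈-0.602200; I≈-4.827160, D=e−e_prev≈-0.655610; u=1/4·(-0.602200)+3/4·(-4.827160)+3/2·(-0.655610)≈-4.754336; next y=-1/10·(-0.397800)+1/4·(-4.754336)≈-1.148804
n=9: y≈-1.148804, sp=-1, e=sp−y≈0.148804; I≈-4.678356, D=e−e_prev≈0.751004; u=1/4·0.148804+3/4·(-4.678356)+3/2·0.751004≈-2.345060; next y=-1/10·(-1.148804)+1/4·(-2.345060)≈-0.471385
n=10: y≈-0.471385, sp=-1, e=sp−y≈-0.528615; I≈-5.206972, D=e−e_prev≈-0.677419; u=1/4·(-0.528615)+3/4·(-5.206972)+3/2·(-0.677419)≈-5.053512; next y=-1/10·(-0.471385)+1/4·(-5.053512)≈-1.216239
n=11: y≈-1.216239, sp=-1, e=sp−y≈0.216239; I≈-4.990732, D=e−e_prev≈0.744855; u=1/4·0.216239+3/4·(-4.990732)+3/2·0.744855≈-2.571707; next y=-1/10·(-1.216239)+1/4·(-2.571707)≈-0.521303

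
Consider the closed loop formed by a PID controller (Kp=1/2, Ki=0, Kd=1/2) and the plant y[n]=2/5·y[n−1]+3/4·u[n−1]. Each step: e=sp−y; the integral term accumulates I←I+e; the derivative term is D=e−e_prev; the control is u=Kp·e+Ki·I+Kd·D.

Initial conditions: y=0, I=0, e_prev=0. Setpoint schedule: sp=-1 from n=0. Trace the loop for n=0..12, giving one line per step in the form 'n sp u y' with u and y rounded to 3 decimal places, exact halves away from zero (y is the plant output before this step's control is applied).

(exact arithmetic carried between steps; '≈' marks a value shown rounded to 6 d.p. or computed from one; I and e_prev carry over from the previous line; the table rounds u and y to 3 d.p., halves away from zero)
n=0: y=0, sp=-1, e=sp−y=-1; I=-1, D=e−e_prev=-1; u=1/2·(-1)+0·(-1)+1/2·(-1)=-1; next y=2/5·0+3/4·(-1)=-0.75
n=1: y=-0.75, sp=-1, e=sp−y=-0.25; I=-1.25, D=e−e_prev=0.75; u=1/2·(-0.25)+0·(-1.25)+1/2·0.75=0.25; next y=2/5·(-0.75)+3/4·0.25=-0.1125
n=2: y=-0.1125, sp=-1, e=sp−y=-0.8875; I=-2.1375, D=e−e_prev=-0.6375; u=1/2·(-0.8875)+0·(-2.1375)+1/2·(-0.6375)=-0.7625; next y=2/5·(-0.1125)+3/4·(-0.7625)=-0.616875
n=3: y=-0.616875, sp=-1, e=sp−y=-0.383125; I=-2.520625, D=e−e_prev=0.504375; u=1/2·(-0.383125)+0·(-2.520625)+1/2·0.504375=0.060625; next y=2/5·(-0.616875)+3/4·0.060625≈-0.201281
n=4: y≈-0.201281, sp=-1, e=sp−y≈-0.798719; I≈-3.319344, D=e−e_prev≈-0.415594; u=1/2·(-0.798719)+0·(-3.319344)+1/2·(-0.415594)≈-0.607156; next y=2/5·(-0.201281)+3/4·(-0.607156)≈-0.535880
n=5: y≈-0.535880, sp=-1, e=sp−y≈-0.464120; I≈-3.783464, D=e−e_prev≈0.334598; u=1/2·(-0.464120)+0·(-3.783464)+1/2·0.334598≈-0.064761; next y=2/5·(-0.535880)+3/4·(-0.064761)≈-0.262923
n=6: y≈-0.262923, sp=-1, e=sp−y≈-0.737077; I≈-4.520541, D=e−e_prev≈-0.272957; u=1/2·(-0.737077)+0·(-4.520541)+1/2·(-0.272957)≈-0.505017; next y=2/5·(-0.262923)+3/4·(-0.505017)≈-0.483932
n=7: y≈-0.483932, sp=-1, e=sp−y≈-0.516068; I≈-5.036610, D=e−e_prev≈0.221009; u=1/2·(-0.516068)+0·(-5.036610)+1/2·0.221009≈-0.147529; next y=2/5·(-0.483932)+3/4·(-0.147529)≈-0.304220
n=8: y≈-0.304220, sp=-1, e=sp−y≈-0.695780; I≈-5.732390, D=e−e_prev≈-0.179712; u=1/2·(-0.695780)+0·(-5.732390)+1/2·(-0.179712)≈-0.437746; next y=2/5·(-0.304220)+3/4·(-0.437746)≈-0.449998
n=9: y≈-0.449998, sp=-1, e=sp−y≈-0.550002; I≈-6.282392, D=e−e_prev≈0.145778; u=1/2·(-0.550002)+0·(-6.282392)+1/2·0.145778≈-0.202112; next y=2/5·(-0.449998)+3/4·(-0.202112)≈-0.331583
n=10: y≈-0.331583, sp=-1, e=sp−y≈-0.668417; I≈-6.950809, D=e−e_prev≈-0.118414; u=1/2·(-0.668417)+0·(-6.950809)+1/2·(-0.118414)≈-0.393416; next y=2/5·(-0.331583)+3/4·(-0.393416)≈-0.427695
n=11: y≈-0.427695, sp=-1, e=sp−y≈-0.572305; I≈-7.523114, D=e−e_prev≈0.096112; u=1/2·(-0.572305)+0·(-7.523114)+1/2·0.096112≈-0.238097; next y=2/5·(-0.427695)+3/4·(-0.238097)≈-0.349650
n=12: y≈-0.349650, sp=-1, e=sp−y≈-0.650350; I≈-8.173463, D=e−e_prev≈-0.078044; u=1/2·(-0.650350)+0·(-8.173463)+1/2·(-0.078044)≈-0.364197; next y=2/5·(-0.349650)+3/4·(-0.364197)≈-0.413008

0 -1 -1.000 0.000
1 -1 0.250 -0.750
2 -1 -0.763 -0.113
3 -1 0.061 -0.617
4 -1 -0.607 -0.201
5 -1 -0.065 -0.536
6 -1 -0.505 -0.263
7 -1 -0.148 -0.484
8 -1 -0.438 -0.304
9 -1 -0.202 -0.450
10 -1 -0.393 -0.332
11 -1 -0.238 -0.428
12 -1 -0.364 -0.350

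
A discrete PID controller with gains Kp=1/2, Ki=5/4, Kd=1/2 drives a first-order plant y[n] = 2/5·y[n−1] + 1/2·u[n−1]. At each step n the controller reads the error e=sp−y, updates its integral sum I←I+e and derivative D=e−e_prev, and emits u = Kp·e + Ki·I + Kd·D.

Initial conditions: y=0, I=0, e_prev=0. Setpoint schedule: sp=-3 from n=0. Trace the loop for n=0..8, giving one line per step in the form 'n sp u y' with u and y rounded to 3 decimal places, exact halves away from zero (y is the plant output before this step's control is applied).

(exact arithmetic carried between steps; '≈' marks a value shown rounded to 6 d.p. or computed from one; I and e_prev carry over from the previous line; the table rounds u and y to 3 d.p., halves away from zero)
n=0: y=0, sp=-3, e=sp−y=-3; I=-3, D=e−e_prev=-3; u=1/2·(-3)+5/4·(-3)+1/2·(-3)=-6.75; next y=2/5·0+1/2·(-6.75)=-3.375
n=1: y=-3.375, sp=-3, e=sp−y=0.375; I=-2.625, D=e−e_prev=3.375; u=1/2·0.375+5/4·(-2.625)+1/2·3.375=-1.40625; next y=2/5·(-3.375)+1/2·(-1.40625)=-2.053125
n=2: y=-2.053125, sp=-3, e=sp−y=-0.946875; I=-3.571875, D=e−e_prev=-1.321875; u=1/2·(-0.946875)+5/4·(-3.571875)+1/2·(-1.321875)≈-5.599219; next y=2/5·(-2.053125)+1/2·(-5.599219)≈-3.620859
n=3: y≈-3.620859, sp=-3, e=sp−y≈0.620859; I≈-2.951016, D=e−e_prev≈1.567734; u=1/2·0.620859+5/4·(-2.951016)+1/2·1.567734≈-2.594473; next y=2/5·(-3.620859)+1/2·(-2.594473)≈-2.745580
n=4: y≈-2.745580, sp=-3, e=sp−y≈-0.254420; I≈-3.205436, D=e−e_prev≈-0.875279; u=1/2·(-0.254420)+5/4·(-3.205436)+1/2·(-0.875279)≈-4.571644; next y=2/5·(-2.745580)+1/2·(-4.571644)≈-3.384054
n=5: y≈-3.384054, sp=-3, e=sp−y≈0.384054; I≈-2.821381, D=e−e_prev≈0.638474; u=1/2·0.384054+5/4·(-2.821381)+1/2·0.638474≈-3.015463; next y=2/5·(-3.384054)+1/2·(-3.015463)≈-2.861353
n=6: y≈-2.861353, sp=-3, e=sp−y≈-0.138647; I≈-2.960028, D=e−e_prev≈-0.522701; u=1/2·(-0.138647)+5/4·(-2.960028)+1/2·(-0.522701)≈-4.030710; next y=2/5·(-2.861353)+1/2·(-4.030710)≈-3.159896
n=7: y≈-3.159896, sp=-3, e=sp−y≈0.159896; I≈-2.800132, D=e−e_prev≈0.298543; u=1/2·0.159896+5/4·(-2.800132)+1/2·0.298543≈-3.270946; next y=2/5·(-3.159896)+1/2·(-3.270946)≈-2.899431
n=8: y≈-2.899431, sp=-3, e=sp−y≈-0.100569; I≈-2.900701, D=e−e_prev≈-0.260465; u=1/2·(-0.100569)+5/4·(-2.900701)+1/2·(-0.260465)≈-3.806393; next y=2/5·(-2.899431)+1/2·(-3.806393)≈-3.062969

0 -3 -6.750 0.000
1 -3 -1.406 -3.375
2 -3 -5.599 -2.053
3 -3 -2.594 -3.621
4 -3 -4.572 -2.746
5 -3 -3.015 -3.384
6 -3 -4.031 -2.861
7 -3 -3.271 -3.160
8 -3 -3.806 -2.899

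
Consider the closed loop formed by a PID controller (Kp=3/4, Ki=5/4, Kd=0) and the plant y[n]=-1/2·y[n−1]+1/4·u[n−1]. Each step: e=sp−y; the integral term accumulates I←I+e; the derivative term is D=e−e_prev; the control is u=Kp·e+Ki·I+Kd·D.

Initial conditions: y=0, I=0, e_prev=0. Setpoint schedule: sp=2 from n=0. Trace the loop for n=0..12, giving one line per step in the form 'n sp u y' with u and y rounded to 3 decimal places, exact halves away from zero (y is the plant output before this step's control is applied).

0 2 4.000 0.000
1 2 4.500 1.000
2 2 6.500 0.625
3 2 6.844 1.313
4 2 8.219 1.055
5 2 8.455 1.527
6 2 9.400 1.350
7 2 9.563 1.675
8 2 10.213 1.553
9 2 10.324 1.777
10 2 10.771 1.693
11 2 10.848 1.846
12 2 11.155 1.789

(exact arithmetic carried between steps; '≈' marks a value shown rounded to 6 d.p. or computed from one; I and e_prev carry over from the previous line; the table rounds u and y to 3 d.p., halves away from zero)
n=0: y=0, sp=2, e=sp−y=2; I=2, D=e−e_prev=2; u=3/4·2+5/4·2+0·2=4; next y=-1/2·0+1/4·4=1
n=1: y=1, sp=2, e=sp−y=1; I=3, D=e−e_prev=-1; u=3/4·1+5/4·3+0·(-1)=4.5; next y=-1/2·1+1/4·4.5=0.625
n=2: y=0.625, sp=2, e=sp−y=1.375; I=4.375, D=e−e_prev=0.375; u=3/4·1.375+5/4·4.375+0·0.375=6.5; next y=-1/2·0.625+1/4·6.5=1.3125
n=3: y=1.3125, sp=2, e=sp−y=0.6875; I=5.0625, D=e−e_prev=-0.6875; u=3/4·0.6875+5/4·5.0625+0·(-0.6875)=6.84375; next y=-1/2·1.3125+1/4·6.84375≈1.054688
n=4: y≈1.054688, sp=2, e=sp−y≈0.945313; I≈6.007813, D=e−e_prev≈0.257813; u=3/4·0.945313+5/4·6.007813+0·0.257813≈8.21875; next y=-1/2·1.054688+1/4·8.21875≈1.527344
n=5: y≈1.527344, sp=2, e=sp−y≈0.472656; I≈6.480469, D=e−e_prev≈-0.472656; u=3/4·0.472656+5/4·6.480469+0·(-0.472656)≈8.455078; next y=-1/2·1.527344+1/4·8.455078≈1.350098
n=6: y≈1.350098, sp=2, e=sp−y≈0.649902; I≈7.130371, D=e−e_prev≈0.177246; u=3/4·0.649902+5/4·7.130371+0·0.177246≈9.400391; next y=-1/2·1.350098+1/4·9.400391≈1.675049
n=7: y≈1.675049, sp=2, e=sp−y≈0.324951; I≈7.455322, D=e−e_prev≈-0.324951; u=3/4·0.324951+5/4·7.455322+0·(-0.324951)≈9.562866; next y=-1/2·1.675049+1/4·9.562866≈1.553192
n=8: y≈1.553192, sp=2, e=sp−y≈0.446808; I≈7.902130, D=e−e_prev≈0.121857; u=3/4·0.446808+5/4·7.902130+0·0.121857≈10.212769; next y=-1/2·1.553192+1/4·10.212769≈1.776596
n=9: y≈1.776596, sp=2, e=sp−y≈0.223404; I≈8.125534, D=e−e_prev≈-0.223404; u=3/4·0.223404+5/4·8.125534+0·(-0.223404)≈10.324471; next y=-1/2·1.776596+1/4·10.324471≈1.692820
n=10: y≈1.692820, sp=2, e=sp−y≈0.307180; I≈8.432714, D=e−e_prev≈0.083776; u=3/4·0.307180+5/4·8.432714+0·0.083776≈10.771278; next y=-1/2·1.692820+1/4·10.771278≈1.846410
n=11: y≈1.846410, sp=2, e=sp−y≈0.153590; I≈8.586305, D=e−e_prev≈-0.153590; u=3/4·0.153590+5/4·8.586305+0·(-0.153590)≈10.848073; next y=-1/2·1.846410+1/4·10.848073≈1.788813
n=12: y≈1.788813, sp=2, e=sp−y≈0.211187; I≈8.797491, D=e−e_prev≈0.057596; u=3/4·0.211187+5/4·8.797491+0·0.057596≈11.155254; next y=-1/2·1.788813+1/4·11.155254≈1.894407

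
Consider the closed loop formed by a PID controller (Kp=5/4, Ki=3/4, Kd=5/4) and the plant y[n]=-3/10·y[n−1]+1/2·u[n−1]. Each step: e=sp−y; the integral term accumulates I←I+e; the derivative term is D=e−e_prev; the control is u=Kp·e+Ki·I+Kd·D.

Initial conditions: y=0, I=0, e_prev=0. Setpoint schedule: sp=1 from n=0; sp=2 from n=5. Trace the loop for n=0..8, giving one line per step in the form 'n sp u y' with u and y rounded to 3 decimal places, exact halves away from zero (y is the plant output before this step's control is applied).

(exact arithmetic carried between steps; '≈' marks a value shown rounded to 6 d.p. or computed from one; I and e_prev carry over from the previous line; the table rounds u and y to 3 d.p., halves away from zero)
n=0: y=0, sp=1, e=sp−y=1; I=1, D=e−e_prev=1; u=5/4·1+3/4·1+5/4·1=3.25; next y=-3/10·0+1/2·3.25=1.625
n=1: y=1.625, sp=1, e=sp−y=-0.625; I=0.375, D=e−e_prev=-1.625; u=5/4·(-0.625)+3/4·0.375+5/4·(-1.625)=-2.53125; next y=-3/10·1.625+1/2·(-2.53125)=-1.753125
n=2: y=-1.753125, sp=1, e=sp−y=2.753125; I=3.128125, D=e−e_prev=3.378125; u=5/4·2.753125+3/4·3.128125+5/4·3.378125≈10.010156; next y=-3/10·(-1.753125)+1/2·10.010156≈5.531016
n=3: y≈5.531016, sp=1, e=sp−y≈-4.531016; I≈-1.402891, D=e−e_prev≈-7.284141; u=5/4·(-4.531016)+3/4·(-1.402891)+5/4·(-7.284141)≈-15.821113; next y=-3/10·5.531016+1/2·(-15.821113)≈-9.569861
n=4: y≈-9.569861, sp=1, e=sp−y≈10.569861; I≈9.166971, D=e−e_prev≈15.100877; u=5/4·10.569861+3/4·9.166971+5/4·15.100877≈38.963651; next y=-3/10·(-9.569861)+1/2·38.963651≈22.352784
n=5: y≈22.352784, sp=2, e=sp−y≈-20.352784; I≈-11.185813, D=e−e_prev≈-30.922645; u=5/4·(-20.352784)+3/4·(-11.185813)+5/4·(-30.922645)≈-72.483646; next y=-3/10·22.352784+1/2·(-72.483646)≈-42.947658
n=6: y≈-42.947658, sp=2, e=sp−y≈44.947658; I≈33.761845, D=e−e_prev≈65.300442; u=5/4·44.947658+3/4·33.761845+5/4·65.300442≈163.131509; next y=-3/10·(-42.947658)+1/2·163.131509≈94.450052
n=7: y≈94.450052, sp=2, e=sp−y≈-92.450052; I≈-58.688207, D=e−e_prev≈-137.397710; u=5/4·(-92.450052)+3/4·(-58.688207)+5/4·(-137.397710)≈-331.325858; next y=-3/10·94.450052+1/2·(-331.325858)≈-193.997945
n=8: y≈-193.997945, sp=2, e=sp−y≈195.997945; I≈137.309738, D=e−e_prev≈288.447997; u=5/4·195.997945+3/4·137.309738+5/4·288.447997≈708.539730; next y=-3/10·(-193.997945)+1/2·708.539730≈412.469248

0 1 3.250 0.000
1 1 -2.531 1.625
2 1 10.010 -1.753
3 1 -15.821 5.531
4 1 38.964 -9.570
5 2 -72.484 22.353
6 2 163.132 -42.948
7 2 -331.326 94.450
8 2 708.540 -193.998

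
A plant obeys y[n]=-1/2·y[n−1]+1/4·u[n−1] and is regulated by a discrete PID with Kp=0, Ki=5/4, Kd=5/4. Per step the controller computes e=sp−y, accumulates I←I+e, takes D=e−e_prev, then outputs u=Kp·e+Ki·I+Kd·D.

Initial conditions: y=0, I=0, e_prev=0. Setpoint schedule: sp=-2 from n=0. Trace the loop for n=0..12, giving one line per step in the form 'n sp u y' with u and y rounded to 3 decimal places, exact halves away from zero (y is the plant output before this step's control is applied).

0 -2 -5.000 0.000
1 -2 -1.875 -1.250
2 -2 -7.891 0.156
3 -2 -3.311 -2.051
4 -2 -11.627 0.198
5 -2 -3.555 -3.006
6 -2 -15.352 0.614
7 -2 -2.197 -4.145
8 -2 -19.635 1.523
9 -2 1.030 -5.670
10 -2 -25.282 3.093
11 -2 6.705 -7.867
12 -2 -33.352 5.610

(exact arithmetic carried between steps; '≈' marks a value shown rounded to 6 d.p. or computed from one; I and e_prev carry over from the previous line; the table rounds u and y to 3 d.p., halves away from zero)
n=0: y=0, sp=-2, e=sp−y=-2; I=-2, D=e−e_prev=-2; u=0·(-2)+5/4·(-2)+5/4·(-2)=-5; next y=-1/2·0+1/4·(-5)=-1.25
n=1: y=-1.25, sp=-2, e=sp−y=-0.75; I=-2.75, D=e−e_prev=1.25; u=0·(-0.75)+5/4·(-2.75)+5/4·1.25=-1.875; next y=-1/2·(-1.25)+1/4·(-1.875)=0.15625
n=2: y=0.15625, sp=-2, e=sp−y=-2.15625; I=-4.90625, D=e−e_prev=-1.40625; u=0·(-2.15625)+5/4·(-4.90625)+5/4·(-1.40625)=-7.890625; next y=-1/2·0.15625+1/4·(-7.890625)≈-2.050781
n=3: y≈-2.050781, sp=-2, e=sp−y≈0.050781; I≈-4.855469, D=e−e_prev≈2.207031; u=0·0.050781+5/4·(-4.855469)+5/4·2.207031≈-3.310547; next y=-1/2·(-2.050781)+1/4·(-3.310547)≈0.197754
n=4: y≈0.197754, sp=-2, e=sp−y≈-2.197754; I≈-7.053223, D=e−e_prev≈-2.248535; u=0·(-2.197754)+5/4·(-7.053223)+5/4·(-2.248535)≈-11.627197; next y=-1/2·0.197754+1/4·(-11.627197)≈-3.005676
n=5: y≈-3.005676, sp=-2, e=sp−y≈1.005676; I≈-6.047546, D=e−e_prev≈3.203430; u=0·1.005676+5/4·(-6.047546)+5/4·3.203430≈-3.555145; next y=-1/2·(-3.005676)+1/4·(-3.555145)≈0.614052
n=6: y≈0.614052, sp=-2, e=sp−y≈-2.614052; I≈-8.661598, D=e−e_prev≈-3.619728; u=0·(-2.614052)+5/4·(-8.661598)+5/4·(-3.619728)≈-15.351658; next y=-1/2·0.614052+1/4·(-15.351658)≈-4.144940
n=7: y≈-4.144940, sp=-2, e=sp−y≈2.144940; I≈-6.516658, D=e−e_prev≈4.758992; u=0·2.144940+5/4·(-6.516658)+5/4·4.758992≈-2.197082; next y=-1/2·(-4.144940)+1/4·(-2.197082)≈1.523200
n=8: y≈1.523200, sp=-2, e=sp−y≈-3.523200; I≈-10.039858, D=e−e_prev≈-5.668140; u=0·(-3.523200)+5/4·(-10.039858)+5/4·(-5.668140)≈-19.634997; next y=-1/2·1.523200+1/4·(-19.634997)≈-5.670349
n=9: y≈-5.670349, sp=-2, e=sp−y≈3.670349; I≈-6.369508, D=e−e_prev≈7.193549; u=0·3.670349+5/4·(-6.369508)+5/4·7.193549≈1.030050; next y=-1/2·(-5.670349)+1/4·1.030050≈3.092687
n=10: y≈3.092687, sp=-2, e=sp−y≈-5.092687; I≈-11.462196, D=e−e_prev≈-8.763036; u=0·(-5.092687)+5/4·(-11.462196)+5/4·(-8.763036)≈-25.281540; next y=-1/2·3.092687+1/4·(-25.281540)≈-7.866729
n=11: y≈-7.866729, sp=-2, e=sp−y≈5.866729; I≈-5.595467, D=e−e_prev≈10.959416; u=0·5.866729+5/4·(-5.595467)+5/4·10.959416≈6.704936; next y=-1/2·(-7.866729)+1/4·6.704936≈5.609598
n=12: y≈5.609598, sp=-2, e=sp−y≈-7.609598; I≈-13.205065, D=e−e_prev≈-13.476327; u=0·(-7.609598)+5/4·(-13.205065)+5/4·(-13.476327)≈-33.351740; next y=-1/2·5.609598+1/4·(-33.351740)≈-11.142734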